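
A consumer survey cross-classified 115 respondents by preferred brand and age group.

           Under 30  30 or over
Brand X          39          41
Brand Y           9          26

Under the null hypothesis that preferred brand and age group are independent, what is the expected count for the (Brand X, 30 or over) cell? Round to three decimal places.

46.609

Row total (Brand X) = 80; column total (30 or over) = 67; grand total N = 115.
Expected count = (row total × column total) / N = 80 × 67 / 115 = 46.609.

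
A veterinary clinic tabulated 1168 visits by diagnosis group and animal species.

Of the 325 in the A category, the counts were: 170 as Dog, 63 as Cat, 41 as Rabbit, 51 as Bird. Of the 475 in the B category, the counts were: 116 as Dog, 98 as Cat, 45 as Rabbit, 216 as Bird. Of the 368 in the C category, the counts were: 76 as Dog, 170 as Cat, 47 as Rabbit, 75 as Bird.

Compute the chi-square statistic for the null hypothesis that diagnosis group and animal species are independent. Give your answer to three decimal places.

203.079

Row totals: 325, 475, 368. Column totals: 362, 331, 133, 342. Grand total N = 1168.
Expected counts (row total × column total / N):
  A, Dog: 325×362/1168 = 100.7277
  A, Cat: 325×331/1168 = 92.1019
  A, Rabbit: 325×133/1168 = 37.0077
  A, Bird: 325×342/1168 = 95.1627
  B, Dog: 475×362/1168 = 147.2175
  B, Cat: 475×331/1168 = 134.6104
  B, Rabbit: 475×133/1168 = 54.0882
  B, Bird: 475×342/1168 = 139.0839
  C, Dog: 368×362/1168 = 114.0548
  C, Cat: 368×331/1168 = 104.2877
  C, Rabbit: 368×133/1168 = 41.9041
  C, Bird: 368×342/1168 = 107.7534
Contributions (O − E)²/E:
  (170 − 100.7277)²/100.7277 = 47.6398
  (63 − 92.1019)²/92.1019 = 9.1955
  (41 − 37.0077)²/37.0077 = 0.4307
  (51 − 95.1627)²/95.1627 = 20.4948
  (116 − 147.2175)²/147.2175 = 6.6197
  (98 − 134.6104)²/134.6104 = 9.9570
  (45 − 54.0882)²/54.0882 = 1.5270
  (216 − 139.0839)²/139.0839 = 42.5361
  (76 − 114.0548)²/114.0548 = 12.6971
  (170 − 104.2877)²/104.2877 = 41.4057
  (47 − 41.9041)²/41.9041 = 0.6197
  (75 − 107.7534)²/107.7534 = 9.9559
χ² = 47.6398 + 9.1955 + 0.4307 + 20.4948 + 6.6197 + 9.9570 + 1.5270 + 42.5361 + 12.6971 + 41.4057 + 0.6197 + 9.9559 = 203.079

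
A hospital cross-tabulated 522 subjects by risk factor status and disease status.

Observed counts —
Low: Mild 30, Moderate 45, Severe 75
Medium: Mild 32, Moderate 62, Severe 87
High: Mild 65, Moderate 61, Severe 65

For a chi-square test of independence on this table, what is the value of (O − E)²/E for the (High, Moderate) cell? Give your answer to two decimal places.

Row total (High) = 191; column total (Moderate) = 168; N = 522.
Expected count E = 191 × 168 / 522 = 61.471.
Contribution = (O − E)²/E = (61 − 61.471)² / 61.471 = 0.00.

0.00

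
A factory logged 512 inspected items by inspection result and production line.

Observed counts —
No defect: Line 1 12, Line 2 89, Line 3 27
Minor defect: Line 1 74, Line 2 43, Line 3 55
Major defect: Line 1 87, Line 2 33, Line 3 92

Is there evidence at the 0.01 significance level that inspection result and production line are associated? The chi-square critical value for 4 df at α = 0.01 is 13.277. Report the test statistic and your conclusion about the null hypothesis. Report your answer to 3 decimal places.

118.527; reject H₀

Row totals: 128, 172, 212. Column totals: 173, 165, 174. Grand total N = 512.
Expected counts (row total × column total / N):
  No defect, Line 1: 128×173/512 = 43.2500
  No defect, Line 2: 128×165/512 = 41.2500
  No defect, Line 3: 128×174/512 = 43.5000
  Minor defect, Line 1: 172×173/512 = 58.1172
  Minor defect, Line 2: 172×165/512 = 55.4297
  Minor defect, Line 3: 172×174/512 = 58.4531
  Major defect, Line 1: 212×173/512 = 71.6328
  Major defect, Line 2: 212×165/512 = 68.3203
  Major defect, Line 3: 212×174/512 = 72.0469
Contributions (O − E)²/E:
  (12 − 43.2500)²/43.2500 = 22.5795
  (89 − 41.2500)²/41.2500 = 55.2742
  (27 − 43.5000)²/43.5000 = 6.2586
  (74 − 58.1172)²/58.1172 = 4.3406
  (43 − 55.4297)²/55.4297 = 2.7873
  (55 − 58.4531)²/58.4531 = 0.2040
  (87 − 71.6328)²/71.6328 = 3.2967
  (33 − 68.3203)²/68.3203 = 18.2599
  (92 − 72.0469)²/72.0469 = 5.5259
χ² = 22.5795 + 55.2742 + 6.2586 + 4.3406 + 2.7873 + 0.2040 + 3.2967 + 18.2599 + 5.5259 = 118.527
df = (3−1)(3−1) = 4. Since 118.527 > 13.277, reject the null hypothesis of independence at α = 0.01.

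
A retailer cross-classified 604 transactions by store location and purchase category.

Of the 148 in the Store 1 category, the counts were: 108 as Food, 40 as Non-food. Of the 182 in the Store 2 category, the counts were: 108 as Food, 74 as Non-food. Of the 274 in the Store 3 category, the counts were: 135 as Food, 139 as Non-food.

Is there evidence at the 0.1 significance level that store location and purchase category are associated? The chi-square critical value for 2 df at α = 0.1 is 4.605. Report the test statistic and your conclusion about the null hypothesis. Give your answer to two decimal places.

Row totals: 148, 182, 274. Column totals: 351, 253. Grand total N = 604.
Expected counts (row total × column total / N):
  Store 1, Food: 148×351/604 = 86.007
  Store 1, Non-food: 148×253/604 = 61.993
  Store 2, Food: 182×351/604 = 105.765
  Store 2, Non-food: 182×253/604 = 76.235
  Store 3, Food: 274×351/604 = 159.228
  Store 3, Non-food: 274×253/604 = 114.772
Contributions (O − E)²/E:
  (108 − 86.007)²/86.007 = 5.6239
  (40 − 61.993)²/61.993 = 7.8024
  (108 − 105.765)²/105.765 = 0.0472
  (74 − 76.235)²/76.235 = 0.0655
  (135 − 159.228)²/159.228 = 3.6865
  (139 − 114.772)²/114.772 = 5.1145
χ² = 5.6239 + 7.8024 + 0.0472 + 0.0655 + 3.6865 + 5.1145 = 22.34
df = (3−1)(2−1) = 2. Since 22.34 > 4.605, reject the null hypothesis of independence at α = 0.1.

22.34; reject H₀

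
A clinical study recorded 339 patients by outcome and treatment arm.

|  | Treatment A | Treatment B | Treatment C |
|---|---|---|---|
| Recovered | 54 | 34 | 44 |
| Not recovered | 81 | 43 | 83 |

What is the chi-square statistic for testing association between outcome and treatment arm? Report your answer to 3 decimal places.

1.930

Row totals: 132, 207. Column totals: 135, 77, 127. Grand total N = 339.
Expected counts (row total × column total / N):
  Recovered, Treatment A: 132×135/339 = 52.5664
  Recovered, Treatment B: 132×77/339 = 29.9823
  Recovered, Treatment C: 132×127/339 = 49.4513
  Not recovered, Treatment A: 207×135/339 = 82.4336
  Not recovered, Treatment B: 207×77/339 = 47.0177
  Not recovered, Treatment C: 207×127/339 = 77.5487
Contributions (O − E)²/E:
  (54 − 52.5664)²/52.5664 = 0.0391
  (34 − 29.9823)²/29.9823 = 0.5384
  (44 − 49.4513)²/49.4513 = 0.6009
  (81 − 82.4336)²/82.4336 = 0.0249
  (43 − 47.0177)²/47.0177 = 0.3433
  (83 − 77.5487)²/77.5487 = 0.3832
χ² = 0.0391 + 0.5384 + 0.6009 + 0.0249 + 0.3433 + 0.3832 = 1.930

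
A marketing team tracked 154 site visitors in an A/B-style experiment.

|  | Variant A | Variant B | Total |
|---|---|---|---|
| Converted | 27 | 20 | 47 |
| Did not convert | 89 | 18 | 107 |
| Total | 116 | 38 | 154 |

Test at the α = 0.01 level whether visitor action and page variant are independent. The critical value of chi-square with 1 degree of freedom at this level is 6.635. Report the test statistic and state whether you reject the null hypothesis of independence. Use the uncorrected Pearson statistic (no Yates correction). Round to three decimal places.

11.632; reject H₀

Grand total N = 154.
Expected counts (row total × column total / N):
  Converted, Variant A: 47×116/154 = 35.4026
  Converted, Variant B: 47×38/154 = 11.5974
  Did not convert, Variant A: 107×116/154 = 80.5974
  Did not convert, Variant B: 107×38/154 = 26.4026
Contributions (O − E)²/E:
  (27 − 35.4026)²/35.4026 = 1.9943
  (20 − 11.5974)²/11.5974 = 6.0879
  (89 − 80.5974)²/80.5974 = 0.8760
  (18 − 26.4026)²/26.4026 = 2.6741
χ² = 1.9943 + 6.0879 + 0.8760 + 2.6741 = 11.632
df = (2−1)(2−1) = 1. Since 11.632 > 6.635, reject the null hypothesis of independence at α = 0.01.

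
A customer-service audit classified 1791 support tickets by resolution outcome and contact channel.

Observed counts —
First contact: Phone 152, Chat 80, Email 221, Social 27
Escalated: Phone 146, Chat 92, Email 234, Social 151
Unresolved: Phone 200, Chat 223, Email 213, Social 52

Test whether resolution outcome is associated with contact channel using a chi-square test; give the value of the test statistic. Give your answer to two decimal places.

Row totals: 480, 623, 688. Column totals: 498, 395, 668, 230. Grand total N = 1791.
Expected counts (row total × column total / N):
  First contact, Phone: 480×498/1791 = 133.467
  First contact, Chat: 480×395/1791 = 105.863
  First contact, Email: 480×668/1791 = 179.028
  First contact, Social: 480×230/1791 = 61.642
  Escalated, Phone: 623×498/1791 = 173.229
  Escalated, Chat: 623×395/1791 = 137.401
  Escalated, Email: 623×668/1791 = 232.364
  Escalated, Social: 623×230/1791 = 80.006
  Unresolved, Phone: 688×498/1791 = 191.303
  Unresolved, Chat: 688×395/1791 = 151.736
  Unresolved, Email: 688×668/1791 = 256.607
  Unresolved, Social: 688×230/1791 = 88.353
Contributions (O − E)²/E:
  (152 − 133.467)²/133.467 = 2.5735
  (80 − 105.863)²/105.863 = 6.3185
  (221 − 179.028)²/179.028 = 9.8401
  (27 − 61.642)²/61.642 = 19.4684
  (146 − 173.229)²/173.229 = 4.2800
  (92 − 137.401)²/137.401 = 15.0017
  (234 − 232.364)²/232.364 = 0.0115
  (151 − 80.006)²/80.006 = 62.9971
  (200 − 191.303)²/191.303 = 0.3954
  (223 − 151.736)²/151.736 = 33.4697
  (213 − 256.607)²/256.607 = 7.4104
  (52 − 88.353)²/88.353 = 14.9575
χ² = 2.5735 + 6.3185 + 9.8401 + 19.4684 + 4.2800 + 15.0017 + 0.0115 + 62.9971 + 0.3954 + 33.4697 + 7.4104 + 14.9575 = 176.72

176.72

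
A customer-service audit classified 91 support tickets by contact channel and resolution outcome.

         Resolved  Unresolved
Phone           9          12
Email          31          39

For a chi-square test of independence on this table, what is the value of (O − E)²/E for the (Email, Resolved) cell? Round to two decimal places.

0.00

Row total (Email) = 70; column total (Resolved) = 40; N = 91.
Expected count E = 70 × 40 / 91 = 30.769.
Contribution = (O − E)²/E = (31 − 30.769)² / 30.769 = 0.00.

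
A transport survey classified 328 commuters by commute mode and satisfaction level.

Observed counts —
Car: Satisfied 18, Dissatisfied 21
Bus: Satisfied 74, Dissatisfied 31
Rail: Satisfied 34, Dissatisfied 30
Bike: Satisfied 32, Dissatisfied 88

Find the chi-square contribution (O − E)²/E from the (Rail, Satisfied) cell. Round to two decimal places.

Row total (Rail) = 64; column total (Satisfied) = 158; N = 328.
Expected count E = 64 × 158 / 328 = 30.8293.
Contribution = (O − E)²/E = (34 − 30.8293)² / 30.8293 = 0.33.

0.33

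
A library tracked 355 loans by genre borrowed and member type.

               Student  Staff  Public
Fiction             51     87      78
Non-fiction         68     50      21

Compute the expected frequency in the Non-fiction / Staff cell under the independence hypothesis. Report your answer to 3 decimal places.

Row total (Non-fiction) = 139; column total (Staff) = 137; grand total N = 355.
Expected count = (row total × column total) / N = 139 × 137 / 355 = 53.642.

53.642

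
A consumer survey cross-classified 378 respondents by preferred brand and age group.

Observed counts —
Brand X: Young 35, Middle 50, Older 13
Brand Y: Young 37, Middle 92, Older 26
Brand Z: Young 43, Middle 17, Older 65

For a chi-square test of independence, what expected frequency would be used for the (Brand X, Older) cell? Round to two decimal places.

26.96

Row total (Brand X) = 98; column total (Older) = 104; grand total N = 378.
Expected count = (row total × column total) / N = 98 × 104 / 378 = 26.96.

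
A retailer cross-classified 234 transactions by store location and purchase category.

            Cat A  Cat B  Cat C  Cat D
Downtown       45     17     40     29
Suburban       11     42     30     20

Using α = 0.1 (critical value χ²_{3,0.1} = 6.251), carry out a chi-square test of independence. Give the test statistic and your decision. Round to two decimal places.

Row totals: 131, 103. Column totals: 56, 59, 70, 49. Grand total N = 234.
Expected counts (row total × column total / N):
  Downtown, Cat A: 131×56/234 = 31.350
  Downtown, Cat B: 131×59/234 = 33.030
  Downtown, Cat C: 131×70/234 = 39.188
  Downtown, Cat D: 131×49/234 = 27.432
  Suburban, Cat A: 103×56/234 = 24.650
  Suburban, Cat B: 103×59/234 = 25.970
  Suburban, Cat C: 103×70/234 = 30.812
  Suburban, Cat D: 103×49/234 = 21.568
Contributions (O − E)²/E:
  (45 − 31.350)²/31.350 = 5.9433
  (17 − 33.030)²/33.030 = 7.7796
  (40 − 39.188)²/39.188 = 0.0168
  (29 − 27.432)²/27.432 = 0.0896
  (11 − 24.650)²/24.650 = 7.5587
  (42 − 25.970)²/25.970 = 9.8945
  (30 − 30.812)²/30.812 = 0.0214
  (20 − 21.568)²/21.568 = 0.1140
χ² = 5.9433 + 7.7796 + 0.0168 + 0.0896 + 7.5587 + 9.8945 + 0.0214 + 0.1140 = 31.42
df = (2−1)(4−1) = 3. Since 31.42 > 6.251, reject the null hypothesis of independence at α = 0.1.

31.42; reject H₀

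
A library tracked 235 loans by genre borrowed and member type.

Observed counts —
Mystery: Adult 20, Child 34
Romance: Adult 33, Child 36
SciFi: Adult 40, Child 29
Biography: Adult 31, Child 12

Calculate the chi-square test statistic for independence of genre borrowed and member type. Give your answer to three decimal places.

13.230

Row totals: 54, 69, 69, 43. Column totals: 124, 111. Grand total N = 235.
Expected counts (row total × column total / N):
  Mystery, Adult: 54×124/235 = 28.493617
  Mystery, Child: 54×111/235 = 25.506383
  Romance, Adult: 69×124/235 = 36.408511
  Romance, Child: 69×111/235 = 32.591489
  SciFi, Adult: 69×124/235 = 36.408511
  SciFi, Child: 69×111/235 = 32.591489
  Biography, Adult: 43×124/235 = 22.689362
  Biography, Child: 43×111/235 = 20.310638
Contributions (O − E)²/E:
  (20 − 28.493617)²/28.493617 = 2.5318
  (34 − 25.506383)²/25.506383 = 2.8284
  (33 − 36.408511)²/36.408511 = 0.3191
  (36 − 32.591489)²/32.591489 = 0.3565
  (40 − 36.408511)²/36.408511 = 0.3543
  (29 − 32.591489)²/32.591489 = 0.3958
  (31 − 22.689362)²/22.689362 = 3.0440
  (12 − 20.310638)²/20.310638 = 3.4005
χ² = 2.5318 + 2.8284 + 0.3191 + 0.3565 + 0.3543 + 0.3958 + 3.0440 + 3.4005 = 13.230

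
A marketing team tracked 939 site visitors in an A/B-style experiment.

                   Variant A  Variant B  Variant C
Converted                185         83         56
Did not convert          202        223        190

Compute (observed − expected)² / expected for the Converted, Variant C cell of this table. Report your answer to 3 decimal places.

Row total (Converted) = 324; column total (Variant C) = 246; N = 939.
Expected count E = 324 × 246 / 939 = 84.8818.
Contribution = (O − E)²/E = (56 − 84.8818)² / 84.8818 = 9.827.

9.827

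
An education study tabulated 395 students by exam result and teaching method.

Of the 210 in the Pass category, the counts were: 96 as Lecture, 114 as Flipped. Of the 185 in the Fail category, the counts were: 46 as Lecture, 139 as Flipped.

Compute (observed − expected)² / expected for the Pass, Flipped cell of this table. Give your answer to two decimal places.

3.13

Row total (Pass) = 210; column total (Flipped) = 253; N = 395.
Expected count E = 210 × 253 / 395 = 134.506.
Contribution = (O − E)²/E = (114 − 134.506)² / 134.506 = 3.13.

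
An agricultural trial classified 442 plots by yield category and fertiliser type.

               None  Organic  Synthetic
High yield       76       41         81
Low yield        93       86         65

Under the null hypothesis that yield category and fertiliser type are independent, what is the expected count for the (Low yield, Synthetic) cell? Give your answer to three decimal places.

80.597

Row total (Low yield) = 244; column total (Synthetic) = 146; grand total N = 442.
Expected count = (row total × column total) / N = 244 × 146 / 442 = 80.597.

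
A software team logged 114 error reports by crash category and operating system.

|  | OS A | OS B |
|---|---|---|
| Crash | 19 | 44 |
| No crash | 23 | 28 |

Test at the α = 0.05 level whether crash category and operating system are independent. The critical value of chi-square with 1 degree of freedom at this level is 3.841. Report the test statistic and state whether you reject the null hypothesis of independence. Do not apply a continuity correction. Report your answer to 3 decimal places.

2.703; fail to reject H₀

Row totals: 63, 51. Column totals: 42, 72. Grand total N = 114.
Expected counts (row total × column total / N):
  Crash, OS A: 63×42/114 = 23.2105
  Crash, OS B: 63×72/114 = 39.7895
  No crash, OS A: 51×42/114 = 18.7895
  No crash, OS B: 51×72/114 = 32.2105
Contributions (O − E)²/E:
  (19 − 23.2105)²/23.2105 = 0.7638
  (44 − 39.7895)²/39.7895 = 0.4456
  (23 − 18.7895)²/18.7895 = 0.9435
  (28 − 32.2105)²/32.2105 = 0.5504
χ² = 0.7638 + 0.4456 + 0.9435 + 0.5504 = 2.703
df = (2−1)(2−1) = 1. Since 2.703 < 3.841, fail to reject the null hypothesis of independence at α = 0.05.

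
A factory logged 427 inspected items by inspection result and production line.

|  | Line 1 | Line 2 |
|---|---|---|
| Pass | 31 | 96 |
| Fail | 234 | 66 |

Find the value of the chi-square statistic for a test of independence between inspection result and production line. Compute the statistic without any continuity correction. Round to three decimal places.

Row totals: 127, 300. Column totals: 265, 162. Grand total N = 427.
Expected counts (row total × column total / N):
  Pass, Line 1: 127×265/427 = 78.8173
  Pass, Line 2: 127×162/427 = 48.1827
  Fail, Line 1: 300×265/427 = 186.1827
  Fail, Line 2: 300×162/427 = 113.8173
Contributions (O − E)²/E:
  (31 − 78.8173)²/78.8173 = 29.0101
  (96 − 48.1827)²/48.1827 = 47.4547
  (234 − 186.1827)²/186.1827 = 12.2809
  (66 − 113.8173)²/113.8173 = 20.0892
χ² = 29.0101 + 47.4547 + 12.2809 + 20.0892 = 108.835

108.835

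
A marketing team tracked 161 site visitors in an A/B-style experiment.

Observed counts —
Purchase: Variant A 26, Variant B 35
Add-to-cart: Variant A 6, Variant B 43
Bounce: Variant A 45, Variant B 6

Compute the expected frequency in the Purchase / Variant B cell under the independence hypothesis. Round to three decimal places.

Row total (Purchase) = 61; column total (Variant B) = 84; grand total N = 161.
Expected count = (row total × column total) / N = 61 × 84 / 161 = 31.826.

31.826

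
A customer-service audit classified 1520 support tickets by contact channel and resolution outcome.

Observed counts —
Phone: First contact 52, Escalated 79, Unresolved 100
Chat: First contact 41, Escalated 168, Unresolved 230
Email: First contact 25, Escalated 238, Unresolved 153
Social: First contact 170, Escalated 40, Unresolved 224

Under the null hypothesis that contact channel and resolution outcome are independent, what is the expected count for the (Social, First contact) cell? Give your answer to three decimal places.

82.232

Row total (Social) = 434; column total (First contact) = 288; grand total N = 1520.
Expected count = (row total × column total) / N = 434 × 288 / 1520 = 82.232.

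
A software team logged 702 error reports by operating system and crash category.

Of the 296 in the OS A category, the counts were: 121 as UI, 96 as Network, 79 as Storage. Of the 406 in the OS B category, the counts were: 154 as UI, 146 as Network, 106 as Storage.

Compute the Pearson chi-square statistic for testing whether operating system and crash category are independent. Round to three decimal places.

Row totals: 296, 406. Column totals: 275, 242, 185. Grand total N = 702.
Expected counts (row total × column total / N):
  OS A, UI: 296×275/702 = 115.9544
  OS A, Network: 296×242/702 = 102.0399
  OS A, Storage: 296×185/702 = 78.0057
  OS B, UI: 406×275/702 = 159.0456
  OS B, Network: 406×242/702 = 139.9601
  OS B, Storage: 406×185/702 = 106.9943
Contributions (O − E)²/E:
  (121 − 115.9544)²/115.9544 = 0.2196
  (96 − 102.0399)²/102.0399 = 0.3575
  (79 − 78.0057)²/78.0057 = 0.0127
  (154 − 159.0456)²/159.0456 = 0.1601
  (146 − 139.9601)²/139.9601 = 0.2606
  (106 − 106.9943)²/106.9943 = 0.0092
χ² = 0.2196 + 0.3575 + 0.0127 + 0.1601 + 0.2606 + 0.0092 = 1.020

1.020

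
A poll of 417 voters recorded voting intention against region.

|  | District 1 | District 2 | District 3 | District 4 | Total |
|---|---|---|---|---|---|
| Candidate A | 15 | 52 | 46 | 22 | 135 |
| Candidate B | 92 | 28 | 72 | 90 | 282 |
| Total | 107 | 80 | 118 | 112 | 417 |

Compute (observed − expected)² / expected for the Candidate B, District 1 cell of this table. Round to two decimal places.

Row total (Candidate B) = 282; column total (District 1) = 107; N = 417.
Expected count E = 282 × 107 / 417 = 72.360.
Contribution = (O − E)²/E = (92 − 72.360)² / 72.360 = 5.33.

5.33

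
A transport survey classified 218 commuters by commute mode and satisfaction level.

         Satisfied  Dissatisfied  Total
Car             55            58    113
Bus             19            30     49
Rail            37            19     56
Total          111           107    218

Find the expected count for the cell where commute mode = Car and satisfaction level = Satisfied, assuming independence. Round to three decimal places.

Row total (Car) = 113; column total (Satisfied) = 111; grand total N = 218.
Expected count = (row total × column total) / N = 113 × 111 / 218 = 57.537.

57.537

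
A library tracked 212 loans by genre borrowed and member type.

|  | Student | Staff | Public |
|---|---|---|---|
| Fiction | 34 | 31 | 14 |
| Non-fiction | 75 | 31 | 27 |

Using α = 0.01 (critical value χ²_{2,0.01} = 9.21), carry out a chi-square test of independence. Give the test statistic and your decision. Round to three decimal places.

Row totals: 79, 133. Column totals: 109, 62, 41. Grand total N = 212.
Expected counts (row total × column total / N):
  Fiction, Student: 79×109/212 = 40.6179
  Fiction, Staff: 79×62/212 = 23.1038
  Fiction, Public: 79×41/212 = 15.2783
  Non-fiction, Student: 133×109/212 = 68.3821
  Non-fiction, Staff: 133×62/212 = 38.8962
  Non-fiction, Public: 133×41/212 = 25.7217
Contributions (O − E)²/E:
  (34 − 40.6179)²/40.6179 = 1.0783
  (31 − 23.1038)²/23.1038 = 2.6987
  (14 − 15.2783)²/15.2783 = 0.1070
  (75 − 68.3821)²/68.3821 = 0.6405
  (31 − 38.8962)²/38.8962 = 1.6030
  (27 − 25.7217)²/25.7217 = 0.0635
χ² = 1.0783 + 2.6987 + 0.1070 + 0.6405 + 1.6030 + 0.0635 = 6.191
df = (2−1)(3−1) = 2. Since 6.191 < 9.21, fail to reject the null hypothesis of independence at α = 0.01.

6.191; fail to reject H₀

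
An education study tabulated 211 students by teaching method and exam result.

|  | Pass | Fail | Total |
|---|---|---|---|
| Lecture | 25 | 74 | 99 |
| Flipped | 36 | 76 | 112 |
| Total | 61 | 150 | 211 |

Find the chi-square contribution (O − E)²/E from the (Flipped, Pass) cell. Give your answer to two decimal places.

0.40

Row total (Flipped) = 112; column total (Pass) = 61; N = 211.
Expected count E = 112 × 61 / 211 = 32.379.
Contribution = (O − E)²/E = (36 − 32.379)² / 32.379 = 0.40.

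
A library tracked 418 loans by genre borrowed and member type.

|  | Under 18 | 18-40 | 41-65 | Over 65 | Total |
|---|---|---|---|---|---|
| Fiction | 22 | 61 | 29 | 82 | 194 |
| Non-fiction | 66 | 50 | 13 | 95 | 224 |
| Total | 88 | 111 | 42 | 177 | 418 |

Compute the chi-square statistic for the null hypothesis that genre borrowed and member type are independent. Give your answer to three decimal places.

Grand total N = 418.
Expected counts (row total × column total / N):
  Fiction, Under 18: 194×88/418 = 40.8421
  Fiction, 18-40: 194×111/418 = 51.5167
  Fiction, 41-65: 194×42/418 = 19.4928
  Fiction, Over 65: 194×177/418 = 82.1483
  Non-fiction, Under 18: 224×88/418 = 47.1579
  Non-fiction, 18-40: 224×111/418 = 59.4833
  Non-fiction, 41-65: 224×42/418 = 22.5072
  Non-fiction, Over 65: 224×177/418 = 94.8517
Contributions (O − E)²/E:
  (22 − 40.8421)²/40.8421 = 8.6926
  (61 − 51.5167)²/51.5167 = 1.7457
  (29 − 19.4928)²/19.4928 = 4.6369
  (82 − 82.1483)²/82.1483 = 0.0003
  (66 − 47.1579)²/47.1579 = 7.5284
  (50 − 59.4833)²/59.4833 = 1.5119
  (13 − 22.5072)²/22.5072 = 4.0159
  (95 − 94.8517)²/94.8517 = 0.0002
χ² = 8.6926 + 1.7457 + 4.6369 + 0.0003 + 7.5284 + 1.5119 + 4.0159 + 0.0002 = 28.132

28.132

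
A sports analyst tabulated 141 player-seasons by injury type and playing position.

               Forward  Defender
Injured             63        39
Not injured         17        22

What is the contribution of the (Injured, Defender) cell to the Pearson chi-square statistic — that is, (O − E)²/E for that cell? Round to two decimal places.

0.60

Row total (Injured) = 102; column total (Defender) = 61; N = 141.
Expected count E = 102 × 61 / 141 = 44.128.
Contribution = (O − E)²/E = (39 − 44.128)² / 44.128 = 0.60.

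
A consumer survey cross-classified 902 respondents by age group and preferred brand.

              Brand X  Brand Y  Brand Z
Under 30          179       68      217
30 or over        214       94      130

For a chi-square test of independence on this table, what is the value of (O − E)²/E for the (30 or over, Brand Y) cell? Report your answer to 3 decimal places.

2.989

Row total (30 or over) = 438; column total (Brand Y) = 162; N = 902.
Expected count E = 438 × 162 / 902 = 78.6652.
Contribution = (O − E)²/E = (94 − 78.6652)² / 78.6652 = 2.989.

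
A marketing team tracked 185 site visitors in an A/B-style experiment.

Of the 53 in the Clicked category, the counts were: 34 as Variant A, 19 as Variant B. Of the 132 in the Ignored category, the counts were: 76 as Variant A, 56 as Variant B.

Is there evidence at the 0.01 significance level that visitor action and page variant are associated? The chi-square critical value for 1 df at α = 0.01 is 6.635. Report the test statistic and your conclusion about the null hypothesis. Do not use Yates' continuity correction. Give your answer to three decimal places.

Row totals: 53, 132. Column totals: 110, 75. Grand total N = 185.
Expected counts (row total × column total / N):
  Clicked, Variant A: 53×110/185 = 31.5135
  Clicked, Variant B: 53×75/185 = 21.4865
  Ignored, Variant A: 132×110/185 = 78.4865
  Ignored, Variant B: 132×75/185 = 53.5135
Contributions (O − E)²/E:
  (34 − 31.5135)²/31.5135 = 0.1962
  (19 − 21.4865)²/21.4865 = 0.2877
  (76 − 78.4865)²/78.4865 = 0.0788
  (56 − 53.5135)²/53.5135 = 0.1155
χ² = 0.1962 + 0.2877 + 0.0788 + 0.1155 = 0.678
df = (2−1)(2−1) = 1. Since 0.678 < 6.635, fail to reject the null hypothesis of independence at α = 0.01.

0.678; fail to reject H₀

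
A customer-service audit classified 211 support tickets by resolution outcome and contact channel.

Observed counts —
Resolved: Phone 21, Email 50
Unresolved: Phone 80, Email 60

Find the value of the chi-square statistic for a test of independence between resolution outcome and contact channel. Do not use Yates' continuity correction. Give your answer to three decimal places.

14.344

Row totals: 71, 140. Column totals: 101, 110. Grand total N = 211.
Expected counts (row total × column total / N):
  Resolved, Phone: 71×101/211 = 33.9858
  Resolved, Email: 71×110/211 = 37.0142
  Unresolved, Phone: 140×101/211 = 67.0142
  Unresolved, Email: 140×110/211 = 72.9858
Contributions (O − E)²/E:
  (21 − 33.9858)²/33.9858 = 4.9618
  (50 − 37.0142)²/37.0142 = 4.5558
  (80 − 67.0142)²/67.0142 = 2.5163
  (60 − 72.9858)²/72.9858 = 2.3105
χ² = 4.9618 + 4.5558 + 2.5163 + 2.3105 = 14.344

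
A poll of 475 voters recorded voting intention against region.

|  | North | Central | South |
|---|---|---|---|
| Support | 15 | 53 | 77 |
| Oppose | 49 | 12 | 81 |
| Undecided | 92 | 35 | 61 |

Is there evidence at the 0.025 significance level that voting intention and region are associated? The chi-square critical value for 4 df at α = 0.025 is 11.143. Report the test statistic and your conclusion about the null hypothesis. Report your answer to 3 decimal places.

Row totals: 145, 142, 188. Column totals: 156, 100, 219. Grand total N = 475.
Expected counts (row total × column total / N):
  Support, North: 145×156/475 = 47.6211
  Support, Central: 145×100/475 = 30.5263
  Support, South: 145×219/475 = 66.8526
  Oppose, North: 142×156/475 = 46.6358
  Oppose, Central: 142×100/475 = 29.8947
  Oppose, South: 142×219/475 = 65.4695
  Undecided, North: 188×156/475 = 61.7432
  Undecided, Central: 188×100/475 = 39.5789
  Undecided, South: 188×219/475 = 86.6779
Contributions (O − E)²/E:
  (15 − 47.6211)²/47.6211 = 22.3459
  (53 − 30.5263)²/30.5263 = 16.5453
  (77 − 66.8526)²/66.8526 = 1.5403
  (49 − 46.6358)²/46.6358 = 0.1199
  (12 − 29.8947)²/29.8947 = 10.7116
  (81 − 65.4695)²/65.4695 = 3.6841
  (92 − 61.7432)²/61.7432 = 14.8271
  (35 − 39.5789)²/39.5789 = 0.5297
  (61 − 86.6779)²/86.6779 = 7.6070
χ² = 22.3459 + 16.5453 + 1.5403 + 0.1199 + 10.7116 + 3.6841 + 14.8271 + 0.5297 + 7.6070 = 77.911
df = (3−1)(3−1) = 4. Since 77.911 > 11.143, reject the null hypothesis of independence at α = 0.025.

77.911; reject H₀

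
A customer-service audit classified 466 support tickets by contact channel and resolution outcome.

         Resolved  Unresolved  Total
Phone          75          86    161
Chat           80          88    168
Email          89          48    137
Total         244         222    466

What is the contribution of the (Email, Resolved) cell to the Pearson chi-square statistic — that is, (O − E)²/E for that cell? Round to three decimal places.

Row total (Email) = 137; column total (Resolved) = 244; N = 466.
Expected count E = 137 × 244 / 466 = 71.7339.
Contribution = (O − E)²/E = (89 − 71.7339)² / 71.7339 = 4.156.

4.156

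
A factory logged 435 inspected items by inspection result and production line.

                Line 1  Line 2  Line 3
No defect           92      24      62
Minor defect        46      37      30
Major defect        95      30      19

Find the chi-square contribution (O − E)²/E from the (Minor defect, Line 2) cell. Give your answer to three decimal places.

Row total (Minor defect) = 113; column total (Line 2) = 91; N = 435.
Expected count E = 113 × 91 / 435 = 23.6391.
Contribution = (O − E)²/E = (37 − 23.6391)² / 23.6391 = 7.552.

7.552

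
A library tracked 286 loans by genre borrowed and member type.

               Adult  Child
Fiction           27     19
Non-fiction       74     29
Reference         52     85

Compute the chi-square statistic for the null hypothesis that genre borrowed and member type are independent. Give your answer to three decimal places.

27.737

Row totals: 46, 103, 137. Column totals: 153, 133. Grand total N = 286.
Expected counts (row total × column total / N):
  Fiction, Adult: 46×153/286 = 24.6084
  Fiction, Child: 46×133/286 = 21.3916
  Non-fiction, Adult: 103×153/286 = 55.1014
  Non-fiction, Child: 103×133/286 = 47.8986
  Reference, Adult: 137×153/286 = 73.2902
  Reference, Child: 137×133/286 = 63.7098
Contributions (O − E)²/E:
  (27 − 24.6084)²/24.6084 = 0.2324
  (19 − 21.3916)²/21.3916 = 0.2674
  (74 − 55.1014)²/55.1014 = 6.4818
  (29 − 47.8986)²/47.8986 = 7.4565
  (52 − 73.2902)²/73.2902 = 6.1846
  (85 − 63.7098)²/63.7098 = 7.1146
χ² = 0.2324 + 0.2674 + 6.4818 + 7.4565 + 6.1846 + 7.1146 = 27.737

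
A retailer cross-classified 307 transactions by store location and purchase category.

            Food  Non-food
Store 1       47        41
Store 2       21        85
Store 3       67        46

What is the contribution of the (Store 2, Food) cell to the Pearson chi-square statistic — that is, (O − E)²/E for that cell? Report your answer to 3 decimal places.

14.073

Row total (Store 2) = 106; column total (Food) = 135; N = 307.
Expected count E = 106 × 135 / 307 = 46.6124.
Contribution = (O − E)²/E = (21 − 46.6124)² / 46.6124 = 14.073.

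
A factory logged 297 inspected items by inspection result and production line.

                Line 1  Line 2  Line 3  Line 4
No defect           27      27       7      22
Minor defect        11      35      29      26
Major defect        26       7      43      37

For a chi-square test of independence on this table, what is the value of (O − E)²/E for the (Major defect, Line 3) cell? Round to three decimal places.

5.573

Row total (Major defect) = 113; column total (Line 3) = 79; N = 297.
Expected count E = 113 × 79 / 297 = 30.05724.
Contribution = (O − E)²/E = (43 − 30.05724)² / 30.05724 = 5.573.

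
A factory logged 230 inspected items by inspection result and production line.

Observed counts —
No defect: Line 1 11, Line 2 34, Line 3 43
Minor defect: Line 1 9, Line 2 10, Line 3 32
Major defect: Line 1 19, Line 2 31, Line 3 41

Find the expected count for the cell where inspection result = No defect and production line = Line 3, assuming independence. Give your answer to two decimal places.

44.38

Row total (No defect) = 88; column total (Line 3) = 116; grand total N = 230.
Expected count = (row total × column total) / N = 88 × 116 / 230 = 44.38.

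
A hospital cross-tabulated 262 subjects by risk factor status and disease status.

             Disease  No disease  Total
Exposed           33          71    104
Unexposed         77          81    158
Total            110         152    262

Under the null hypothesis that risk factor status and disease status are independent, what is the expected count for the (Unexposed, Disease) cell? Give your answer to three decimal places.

Row total (Unexposed) = 158; column total (Disease) = 110; grand total N = 262.
Expected count = (row total × column total) / N = 158 × 110 / 262 = 66.336.

66.336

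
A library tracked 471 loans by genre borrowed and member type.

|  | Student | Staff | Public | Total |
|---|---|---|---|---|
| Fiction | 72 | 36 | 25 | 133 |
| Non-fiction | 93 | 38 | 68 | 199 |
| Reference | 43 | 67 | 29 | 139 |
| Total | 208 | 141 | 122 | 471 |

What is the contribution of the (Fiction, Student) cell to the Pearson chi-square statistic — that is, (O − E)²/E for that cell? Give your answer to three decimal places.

2.996

Row total (Fiction) = 133; column total (Student) = 208; N = 471.
Expected count E = 133 × 208 / 471 = 58.7346.
Contribution = (O − E)²/E = (72 − 58.7346)² / 58.7346 = 2.996.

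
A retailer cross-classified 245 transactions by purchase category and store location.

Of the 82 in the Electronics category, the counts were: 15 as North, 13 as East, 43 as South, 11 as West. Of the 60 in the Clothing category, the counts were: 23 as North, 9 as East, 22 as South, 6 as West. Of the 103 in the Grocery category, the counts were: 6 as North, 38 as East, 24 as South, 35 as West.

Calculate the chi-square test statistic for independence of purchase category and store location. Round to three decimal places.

57.979

Row totals: 82, 60, 103. Column totals: 44, 60, 89, 52. Grand total N = 245.
Expected counts (row total × column total / N):
  Electronics, North: 82×44/245 = 14.7265
  Electronics, East: 82×60/245 = 20.0816
  Electronics, South: 82×89/245 = 29.7878
  Electronics, West: 82×52/245 = 17.4041
  Clothing, North: 60×44/245 = 10.7755
  Clothing, East: 60×60/245 = 14.6939
  Clothing, South: 60×89/245 = 21.7959
  Clothing, West: 60×52/245 = 12.7347
  Grocery, North: 103×44/245 = 18.4980
  Grocery, East: 103×60/245 = 25.2245
  Grocery, South: 103×89/245 = 37.4163
  Grocery, West: 103×52/245 = 21.8612
Contributions (O − E)²/E:
  (15 − 14.7265)²/14.7265 = 0.0051
  (13 − 20.0816)²/20.0816 = 2.4973
  (43 − 29.7878)²/29.7878 = 5.8602
  (11 − 17.4041)²/17.4041 = 2.3565
  (23 − 10.7755)²/10.7755 = 13.8683
  (9 − 14.6939)²/14.6939 = 2.2064
  (22 − 21.7959)²/21.7959 = 0.0019
  (6 − 12.7347)²/12.7347 = 3.5616
  (6 − 18.4980)²/18.4980 = 8.4442
  (38 − 25.2245)²/25.2245 = 6.4704
  (24 − 37.4163)²/37.4163 = 4.8107
  (35 − 21.8612)²/21.8612 = 7.8966
χ² = 0.0051 + 2.4973 + 5.8602 + 2.3565 + 13.8683 + 2.2064 + 0.0019 + 3.5616 + 8.4442 + 6.4704 + 4.8107 + 7.8966 = 57.979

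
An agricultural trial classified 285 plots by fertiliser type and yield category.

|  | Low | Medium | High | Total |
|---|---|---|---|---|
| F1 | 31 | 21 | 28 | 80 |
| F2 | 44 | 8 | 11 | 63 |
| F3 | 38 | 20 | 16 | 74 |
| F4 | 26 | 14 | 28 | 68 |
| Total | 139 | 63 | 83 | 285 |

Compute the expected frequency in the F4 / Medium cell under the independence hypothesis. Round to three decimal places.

Row total (F4) = 68; column total (Medium) = 63; grand total N = 285.
Expected count = (row total × column total) / N = 68 × 63 / 285 = 15.032.

15.032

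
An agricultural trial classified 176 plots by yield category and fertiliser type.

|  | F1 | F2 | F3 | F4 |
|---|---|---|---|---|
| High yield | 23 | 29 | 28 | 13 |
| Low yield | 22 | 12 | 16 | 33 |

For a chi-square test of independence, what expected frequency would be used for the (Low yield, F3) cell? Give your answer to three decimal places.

Row total (Low yield) = 83; column total (F3) = 44; grand total N = 176.
Expected count = (row total × column total) / N = 83 × 44 / 176 = 20.750.

20.750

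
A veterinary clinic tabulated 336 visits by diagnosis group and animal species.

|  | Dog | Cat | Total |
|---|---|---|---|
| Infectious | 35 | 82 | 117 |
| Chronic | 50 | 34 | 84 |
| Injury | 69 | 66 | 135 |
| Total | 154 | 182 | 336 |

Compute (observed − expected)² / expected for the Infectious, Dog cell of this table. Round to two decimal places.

Row total (Infectious) = 117; column total (Dog) = 154; N = 336.
Expected count E = 117 × 154 / 336 = 53.625.
Contribution = (O − E)²/E = (35 − 53.625)² / 53.625 = 6.47.

6.47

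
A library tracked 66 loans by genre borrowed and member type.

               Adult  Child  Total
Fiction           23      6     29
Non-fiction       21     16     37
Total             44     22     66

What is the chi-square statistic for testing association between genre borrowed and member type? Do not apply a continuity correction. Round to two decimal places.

Grand total N = 66.
Expected counts (row total × column total / N):
  Fiction, Adult: 29×44/66 = 19.333
  Fiction, Child: 29×22/66 = 9.667
  Non-fiction, Adult: 37×44/66 = 24.667
  Non-fiction, Child: 37×22/66 = 12.333
Contributions (O − E)²/E:
  (23 − 19.333)²/19.333 = 0.6955
  (6 − 9.667)²/9.667 = 1.3910
  (21 − 24.667)²/24.667 = 0.5451
  (16 − 12.333)²/12.333 = 1.0903
χ² = 0.6955 + 1.3910 + 0.5451 + 1.0903 = 3.72

3.72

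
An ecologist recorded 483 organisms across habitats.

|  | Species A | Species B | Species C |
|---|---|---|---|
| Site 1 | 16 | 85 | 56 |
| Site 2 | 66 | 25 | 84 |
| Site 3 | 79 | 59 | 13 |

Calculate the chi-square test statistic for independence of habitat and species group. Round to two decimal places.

122.05

Row totals: 157, 175, 151. Column totals: 161, 169, 153. Grand total N = 483.
Expected counts (row total × column total / N):
  Site 1, Species A: 157×161/483 = 52.3333
  Site 1, Species B: 157×169/483 = 54.9337
  Site 1, Species C: 157×153/483 = 49.7329
  Site 2, Species A: 175×161/483 = 58.3333
  Site 2, Species B: 175×169/483 = 61.2319
  Site 2, Species C: 175×153/483 = 55.4348
  Site 3, Species A: 151×161/483 = 50.3333
  Site 3, Species B: 151×169/483 = 52.8344
  Site 3, Species C: 151×153/483 = 47.8323
Contributions (O − E)²/E:
  (16 − 52.3333)²/52.3333 = 25.2250
  (85 − 54.9337)²/54.9337 = 16.4559
  (56 − 49.7329)²/49.7329 = 0.7897
  (66 − 58.3333)²/58.3333 = 1.0076
  (25 − 61.2319)²/61.2319 = 21.4390
  (84 − 55.4348)²/55.4348 = 14.7195
  (79 − 50.3333)²/50.3333 = 16.3268
  (59 − 52.8344)²/52.8344 = 0.7195
  (13 − 47.8323)²/47.8323 = 25.3655
χ² = 25.2250 + 16.4559 + 0.7897 + 1.0076 + 21.4390 + 14.7195 + 16.3268 + 0.7195 + 25.3655 = 122.05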